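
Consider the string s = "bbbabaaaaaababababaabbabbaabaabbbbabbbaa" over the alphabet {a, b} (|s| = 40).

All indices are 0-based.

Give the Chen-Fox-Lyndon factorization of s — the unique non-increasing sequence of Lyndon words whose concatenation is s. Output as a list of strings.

emit factor 1: 'b' (i=0, period=1)
emit factor 2: 'b' (i=1, period=1)
emit factor 3: 'b' (i=2, period=1)
emit factor 4: 'ab' (i=3, period=2)
emit factor 5: 'aaaaaababababaabbabbaabaabbbbabbb' (i=5, period=33)
emit factor 6: 'a' (i=38, period=1)
emit factor 7: 'a' (i=39, period=1)

["b", "b", "b", "ab", "aaaaaababababaabbabbaabaabbbbabbb", "a", "a"]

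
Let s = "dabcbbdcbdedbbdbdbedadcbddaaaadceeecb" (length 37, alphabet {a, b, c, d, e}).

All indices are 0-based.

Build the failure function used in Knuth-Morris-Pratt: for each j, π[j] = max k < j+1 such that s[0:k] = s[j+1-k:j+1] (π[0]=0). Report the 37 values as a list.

π[0] = 0
j=1 s[j]='a': π[1]=0 (border '')
j=2 s[j]='b': π[2]=0 (border '')
j=3 s[j]='c': π[3]=0 (border '')
j=4 s[j]='b': π[4]=0 (border '')
j=5 s[j]='b': π[5]=0 (border '')
j=6 s[j]='d': π[6]=1 (border 'd')
j=7 s[j]='c': k: 1→0; π[7]=0 (border '')
j=8 s[j]='b': π[8]=0 (border '')
j=9 s[j]='d': π[9]=1 (border 'd')
j=10 s[j]='e': k: 1→0; π[10]=0 (border '')
j=11 s[j]='d': π[11]=1 (border 'd')
j=12 s[j]='b': k: 1→0; π[12]=0 (border '')
j=13 s[j]='b': π[13]=0 (border '')
j=14 s[j]='d': π[14]=1 (border 'd')
j=15 s[j]='b': k: 1→0; π[15]=0 (border '')
j=16 s[j]='d': π[16]=1 (border 'd')
j=17 s[j]='b': k: 1→0; π[17]=0 (border '')
j=18 s[j]='e': π[18]=0 (border '')
j=19 s[j]='d': π[19]=1 (border 'd')
j=20 s[j]='a': π[20]=2 (border 'da')
j=21 s[j]='d': k: 2→0; π[21]=1 (border 'd')
j=22 s[j]='c': k: 1→0; π[22]=0 (border '')
j=23 s[j]='b': π[23]=0 (border '')
j=24 s[j]='d': π[24]=1 (border 'd')
j=25 s[j]='d': k: 1→0; π[25]=1 (border 'd')
j=26 s[j]='a': π[26]=2 (border 'da')
j=27 s[j]='a': k: 2→0; π[27]=0 (border '')
j=28 s[j]='a': π[28]=0 (border '')
j=29 s[j]='a': π[29]=0 (border '')
j=30 s[j]='d': π[30]=1 (border 'd')
j=31 s[j]='c': k: 1→0; π[31]=0 (border '')
j=32 s[j]='e': π[32]=0 (border '')
j=33 s[j]='e': π[33]=0 (border '')
j=34 s[j]='e': π[34]=0 (border '')
j=35 s[j]='c': π[35]=0 (border '')
j=36 s[j]='b': π[36]=0 (border '')

[0, 0, 0, 0, 0, 0, 1, 0, 0, 1, 0, 1, 0, 0, 1, 0, 1, 0, 0, 1, 2, 1, 0, 0, 1, 1, 2, 0, 0, 0, 1, 0, 0, 0, 0, 0, 0]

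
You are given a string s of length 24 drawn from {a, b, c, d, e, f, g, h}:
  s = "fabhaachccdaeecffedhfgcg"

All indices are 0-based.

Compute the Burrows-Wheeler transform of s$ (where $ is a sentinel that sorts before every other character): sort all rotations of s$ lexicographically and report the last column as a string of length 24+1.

rank  rotation                   last
    0  $fabhaachccdaeecffedhfgcg  g
    1  aachccdaeecffedhfgcg$fabh  h
    2  abhaachccdaeecffedhfgcg$f  f
    3  achccdaeecffedhfgcg$fabha  a
    4  aeecffedhfgcg$fabhaachccd  d
    5  bhaachccdaeecffedhfgcg$fa  a
    6  ccdaeecffedhfgcg$fabhaach  h
    7  cdaeecffedhfgcg$fabhaachc  c
    8  cffedhfgcg$fabhaachccdaee  e
    9  cg$fabhaachccdaeecffedhfg  g
   10  chccdaeecffedhfgcg$fabhaa  a
   11  daeecffedhfgcg$fabhaachcc  c
   12  dhfgcg$fabhaachccdaeecffe  e
   13  ecffedhfgcg$fabhaachccdae  e
   14  edhfgcg$fabhaachccdaeecff  f
   15  eecffedhfgcg$fabhaachccda  a
   16  fabhaachccdaeecffedhfgcg$  $
   17  fedhfgcg$fabhaachccdaeecf  f
   18  ffedhfgcg$fabhaachccdaeec  c
   19  fgcg$fabhaachccdaeecffedh  h
   20  g$fabhaachccdaeecffedhfgc  c
   21  gcg$fabhaachccdaeecffedhf  f
   22  haachccdaeecffedhfgcg$fab  b
   23  hccdaeecffedhfgcg$fabhaac  c
   24  hfgcg$fabhaachccdaeecffed  d

ghfadahcegaceefa$fchcfbcd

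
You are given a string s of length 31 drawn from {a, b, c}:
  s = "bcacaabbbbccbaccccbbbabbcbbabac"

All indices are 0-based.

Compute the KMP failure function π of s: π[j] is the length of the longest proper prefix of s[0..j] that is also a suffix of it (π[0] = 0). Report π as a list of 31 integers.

π[0] = 0
j=1 s[j]='c': π[1]=0 (border '')
j=2 s[j]='a': π[2]=0 (border '')
j=3 s[j]='c': π[3]=0 (border '')
j=4 s[j]='a': π[4]=0 (border '')
j=5 s[j]='a': π[5]=0 (border '')
j=6 s[j]='b': π[6]=1 (border 'b')
j=7 s[j]='b': k: 1→0; π[7]=1 (border 'b')
j=8 s[j]='b': k: 1→0; π[8]=1 (border 'b')
j=9 s[j]='b': k: 1→0; π[9]=1 (border 'b')
j=10 s[j]='c': π[10]=2 (border 'bc')
j=11 s[j]='c': k: 2→0; π[11]=0 (border '')
j=12 s[j]='b': π[12]=1 (border 'b')
j=13 s[j]='a': k: 1→0; π[13]=0 (border '')
j=14 s[j]='c': π[14]=0 (border '')
j=15 s[j]='c': π[15]=0 (border '')
j=16 s[j]='c': π[16]=0 (border '')
j=17 s[j]='c': π[17]=0 (border '')
j=18 s[j]='b': π[18]=1 (border 'b')
j=19 s[j]='b': k: 1→0; π[19]=1 (border 'b')
j=20 s[j]='b': k: 1→0; π[20]=1 (border 'b')
j=21 s[j]='a': k: 1→0; π[21]=0 (border '')
j=22 s[j]='b': π[22]=1 (border 'b')
j=23 s[j]='b': k: 1→0; π[23]=1 (border 'b')
j=24 s[j]='c': π[24]=2 (border 'bc')
j=25 s[j]='b': k: 2→0; π[25]=1 (border 'b')
j=26 s[j]='b': k: 1→0; π[26]=1 (border 'b')
j=27 s[j]='a': k: 1→0; π[27]=0 (border '')
j=28 s[j]='b': π[28]=1 (border 'b')
j=29 s[j]='a': k: 1→0; π[29]=0 (border '')
j=30 s[j]='c': π[30]=0 (border '')

[0, 0, 0, 0, 0, 0, 1, 1, 1, 1, 2, 0, 1, 0, 0, 0, 0, 0, 1, 1, 1, 0, 1, 1, 2, 1, 1, 0, 1, 0, 0]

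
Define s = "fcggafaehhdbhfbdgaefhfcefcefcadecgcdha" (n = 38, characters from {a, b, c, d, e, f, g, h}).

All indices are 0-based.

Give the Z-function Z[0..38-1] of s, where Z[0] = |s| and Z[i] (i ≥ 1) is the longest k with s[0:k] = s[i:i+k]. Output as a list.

[38, 0, 0, 0, 0, 1, 0, 0, 0, 0, 0, 0, 0, 1, 0, 0, 0, 0, 0, 1, 0, 2, 0, 0, 2, 0, 0, 2, 0, 0, 0, 0, 0, 0, 0, 0, 0, 0]

Z[0]=38
i=1: outside box; Z[1]=0
i=2: outside box; Z[2]=0
i=3: outside box; Z[3]=0
i=4: outside box; Z[4]=0
i=5: outside box; Z[5]=1 extend→box=[5,6)
i=6: outside box; Z[6]=0
i=7: outside box; Z[7]=0
i=8: outside box; Z[8]=0
i=9: outside box; Z[9]=0
i=10: outside box; Z[10]=0
i=11: outside box; Z[11]=0
i=12: outside box; Z[12]=0
i=13: outside box; Z[13]=1 extend→box=[13,14)
i=14: outside box; Z[14]=0
i=15: outside box; Z[15]=0
i=16: outside box; Z[16]=0
i=17: outside box; Z[17]=0
i=18: outside box; Z[18]=0
i=19: outside box; Z[19]=1 extend→box=[19,20)
i=20: outside box; Z[20]=0
i=21: outside box; Z[21]=2 extend→box=[21,23)
i=22: min(r-i=1, Z[1]=0)=0; Z[22]=0
i=23: outside box; Z[23]=0
i=24: outside box; Z[24]=2 extend→box=[24,26)
i=25: min(r-i=1, Z[1]=0)=0; Z[25]=0
i=26: outside box; Z[26]=0
i=27: outside box; Z[27]=2 extend→box=[27,29)
i=28: min(r-i=1, Z[1]=0)=0; Z[28]=0
i=29: outside box; Z[29]=0
i=30: outside box; Z[30]=0
i=31: outside box; Z[31]=0
i=32: outside box; Z[32]=0
i=33: outside box; Z[33]=0
i=34: outside box; Z[34]=0
i=35: outside box; Z[35]=0
i=36: outside box; Z[36]=0
i=37: outside box; Z[37]=0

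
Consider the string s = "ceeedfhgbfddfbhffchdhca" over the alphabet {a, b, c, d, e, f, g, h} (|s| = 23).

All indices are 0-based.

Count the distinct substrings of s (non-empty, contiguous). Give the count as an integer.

259

sorted suffixes:
  #0 SA[0]=22  'a'
  #1 SA[1]=8  'bfddfbhffchdhca'
  #2 SA[2]=13  'bhffchdhca'
  #3 SA[3]=21  'ca'
  #4 SA[4]=0  'ceeedfhgbfddfbhffchdhca'
  #5 SA[5]=17  'chdhca'
  #6 SA[6]=10  'ddfbhffchdhca'
  #7 SA[7]=11  'dfbhffchdhca'
  #8 SA[8]=4  'dfhgbfddfbhffchdhca'
  #9 SA[9]=19  'dhca'
  #10 SA[10]=3  'edfhgbfddfbhffchdhca'
  #11 SA[11]=2  'eedfhgbfddfbhffchdhca'
  #12 SA[12]=1  'eeedfhgbfddfbhffchdhca'
  #13 SA[13]=12  'fbhffchdhca'
  #14 SA[14]=16  'fchdhca'
  #15 SA[15]=9  'fddfbhffchdhca'
  #16 SA[16]=15  'ffchdhca'
  #17 SA[17]=5  'fhgbfddfbhffchdhca'
  #18 SA[18]=7  'gbfddfbhffchdhca'
  #19 SA[19]=20  'hca'
  #20 SA[20]=18  'hdhca'
  #21 SA[21]=14  'hffchdhca'
  #22 SA[22]=6  'hgbfddfbhffchdhca'

SA = [22, 8, 13, 21, 0, 17, 10, 11, 4, 19, 3, 2, 1, 12, 16, 9, 15, 5, 7, 20, 18, 14, 6]
[i] adj suffixes → lcp
  [1] 22/8 → 0 ('')
  [2] 8/13 → 1 ('b')
  [3] 13/21 → 0 ('')
  [4] 21/0 → 1 ('c')
  [5] 0/17 → 1 ('c')
  [6] 17/10 → 0 ('')
  [7] 10/11 → 1 ('d')
  [8] 11/4 → 2 ('df')
  [9] 4/19 → 1 ('d')
  [10] 19/3 → 0 ('')
  [11] 3/2 → 1 ('e')
  [12] 2/1 → 2 ('ee')
  [13] 1/12 → 0 ('')
  [14] 12/16 → 1 ('f')
  [15] 16/9 → 1 ('f')
  [16] 9/15 → 1 ('f')
  [17] 15/5 → 1 ('f')
  [18] 5/7 → 0 ('')
  [19] 7/20 → 0 ('')
  [20] 20/18 → 1 ('h')
  [21] 18/14 → 1 ('h')
  [22] 14/6 → 1 ('h')

n(n+1)/2 = 23·24/2 = 276
Σ LCP = 0 + 0 + 1 + 0 + 1 + 1 + 0 + 1 + 2 + 1 + 0 + 1 + 2 + 0 + 1 + 1 + 1 + 1 + 0 + 0 + 1 + 1 + 1 = 17
distinct = 276 − 17 = 259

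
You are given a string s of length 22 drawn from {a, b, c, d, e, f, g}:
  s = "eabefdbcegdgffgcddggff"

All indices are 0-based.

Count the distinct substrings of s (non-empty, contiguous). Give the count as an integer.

234

rank | idx | suffix
   0 |   1 | abefdbcegdgffgcddggff
   1 |   6 | bcegdgffgcddggff
   2 |   2 | befdbcegdgffgcddggff
   3 |  15 | cddggff
   4 |   7 | cegdgffgcddggff
   5 |   5 | dbcegdgffgcddggff
   6 |  16 | ddggff
   7 |  10 | dgffgcddggff
   8 |  17 | dggff
   9 |   0 | eabefdbcegdgffgcddggff
  10 |   3 | efdbcegdgffgcddggff
  11 |   8 | egdgffgcddggff
  12 |  21 | f
  13 |   4 | fdbcegdgffgcddggff
  14 |  20 | ff
  15 |  12 | ffgcddggff
  16 |  13 | fgcddggff
  17 |  14 | gcddggff
  18 |   9 | gdgffgcddggff
  19 |  19 | gff
  20 |  11 | gffgcddggff
  21 |  18 | ggff

SA = [1, 6, 2, 15, 7, 5, 16, 10, 17, 0, 3, 8, 21, 4, 20, 12, 13, 14, 9, 19, 11, 18]
rank  pair      lcp
   1  s[1:],s[6:]  0  ''
   2  s[6:],s[2:]  1  'b'
   3  s[2:],s[15:]  0  ''
   4  s[15:],s[7:]  1  'c'
   5  s[7:],s[5:]  0  ''
   6  s[5:],s[16:]  1  'd'
   7  s[16:],s[10:]  1  'd'
   8  s[10:],s[17:]  2  'dg'
   9  s[17:],s[0:]  0  ''
  10  s[0:],s[3:]  1  'e'
  11  s[3:],s[8:]  1  'e'
  12  s[8:],s[21:]  0  ''
  13  s[21:],s[4:]  1  'f'
  14  s[4:],s[20:]  1  'f'
  15  s[20:],s[12:]  2  'ff'
  16  s[12:],s[13:]  1  'f'
  17  s[13:],s[14:]  0  ''
  18  s[14:],s[9:]  1  'g'
  19  s[9:],s[19:]  1  'g'
  20  s[19:],s[11:]  3  'gff'
  21  s[11:],s[18:]  1  'g'

n(n+1)/2 = 22·23/2 = 253
Σ LCP = 0 + 0 + 1 + 0 + 1 + 0 + 1 + 1 + 2 + 0 + 1 + 1 + 0 + 1 + 1 + 2 + 1 + 0 + 1 + 1 + 3 + 1 = 19
distinct = 253 − 19 = 234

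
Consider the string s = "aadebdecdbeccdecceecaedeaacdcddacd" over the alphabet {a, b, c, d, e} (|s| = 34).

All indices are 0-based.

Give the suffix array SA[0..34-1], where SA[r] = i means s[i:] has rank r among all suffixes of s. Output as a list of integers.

[24, 0, 31, 25, 1, 20, 4, 9, 19, 11, 15, 32, 7, 26, 28, 12, 16, 33, 30, 8, 27, 29, 22, 2, 13, 5, 23, 3, 18, 10, 14, 6, 21, 17]

rank→(start, suffix):
  0 → (24, 'aacdcddacd')
  1 → (0, 'aadebdecdbeccdecceecaedeaacdcddacd')
  2 → (31, 'acd')
  3 → (25, 'acdcddacd')
  4 → (1, 'adebdecdbeccdecceecaedeaacdcddacd')
  5 → (20, 'aedeaacdcddacd')
  6 → (4, 'bdecdbeccdecceecaedeaacdcddacd')
  7 → (9, 'beccdecceecaedeaacdcddacd')
  8 → (19, 'caedeaacdcddacd')
  9 → (11, 'ccdecceecaedeaacdcddacd')
  10 → (15, 'cceecaedeaacdcddacd')
  11 → (32, 'cd')
  12 → (7, 'cdbeccdecceecaedeaacdcddacd')
  13 → (26, 'cdcddacd')
  14 → (28, 'cddacd')
  15 → (12, 'cdecceecaedeaacdcddacd')
  16 → (16, 'ceecaedeaacdcddacd')
  17 → (33, 'd')
  18 → (30, 'dacd')
  19 → (8, 'dbeccdecceecaedeaacdcddacd')
  20 → (27, 'dcddacd')
  21 → (29, 'ddacd')
  22 → (22, 'deaacdcddacd')
  23 → (2, 'debdecdbeccdecceecaedeaacdcddacd')
  24 → (13, 'decceecaedeaacdcddacd')
  25 → (5, 'decdbeccdecceecaedeaacdcddacd')
  26 → (23, 'eaacdcddacd')
  27 → (3, 'ebdecdbeccdecceecaedeaacdcddacd')
  28 → (18, 'ecaedeaacdcddacd')
  29 → (10, 'eccdecceecaedeaacdcddacd')
  30 → (14, 'ecceecaedeaacdcddacd')
  31 → (6, 'ecdbeccdecceecaedeaacdcddacd')
  32 → (21, 'edeaacdcddacd')
  33 → (17, 'eecaedeaacdcddacd')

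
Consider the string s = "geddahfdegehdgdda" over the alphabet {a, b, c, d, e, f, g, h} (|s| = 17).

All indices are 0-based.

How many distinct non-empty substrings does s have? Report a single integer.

138

rank→(start, suffix):
  0 → (16, 'a')
  1 → (4, 'ahfdegehdgdda')
  2 → (15, 'da')
  3 → (3, 'dahfdegehdgdda')
  4 → (14, 'dda')
  5 → (2, 'ddahfdegehdgdda')
  6 → (7, 'degehdgdda')
  7 → (12, 'dgdda')
  8 → (1, 'eddahfdegehdgdda')
  9 → (8, 'egehdgdda')
  10 → (10, 'ehdgdda')
  11 → (6, 'fdegehdgdda')
  12 → (13, 'gdda')
  13 → (0, 'geddahfdegehdgdda')
  14 → (9, 'gehdgdda')
  15 → (11, 'hdgdda')
  16 → (5, 'hfdegehdgdda')

SA = [16, 4, 15, 3, 14, 2, 7, 12, 1, 8, 10, 6, 13, 0, 9, 11, 5]
[i] adj suffixes → lcp
  [1] 16/4 → 1 ('a')
  [2] 4/15 → 0 ('')
  [3] 15/3 → 2 ('da')
  [4] 3/14 → 1 ('d')
  [5] 14/2 → 3 ('dda')
  [6] 2/7 → 1 ('d')
  [7] 7/12 → 1 ('d')
  [8] 12/1 → 0 ('')
  [9] 1/8 → 1 ('e')
  [10] 8/10 → 1 ('e')
  [11] 10/6 → 0 ('')
  [12] 6/13 → 0 ('')
  [13] 13/0 → 1 ('g')
  [14] 0/9 → 2 ('ge')
  [15] 9/11 → 0 ('')
  [16] 11/5 → 1 ('h')

n(n+1)/2 = 17·18/2 = 153
Σ LCP = 0 + 1 + 0 + 2 + 1 + 3 + 1 + 1 + 0 + 1 + 1 + 0 + 0 + 1 + 2 + 0 + 1 = 15
distinct = 153 − 15 = 138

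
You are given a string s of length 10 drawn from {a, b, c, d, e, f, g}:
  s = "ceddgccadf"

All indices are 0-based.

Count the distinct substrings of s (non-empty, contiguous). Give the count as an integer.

rank→(start, suffix):
  0 → (7, 'adf')
  1 → (6, 'cadf')
  2 → (5, 'ccadf')
  3 → (0, 'ceddgccadf')
  4 → (2, 'ddgccadf')
  5 → (8, 'df')
  6 → (3, 'dgccadf')
  7 → (1, 'eddgccadf')
  8 → (9, 'f')
  9 → (4, 'gccadf')

SA = [7, 6, 5, 0, 2, 8, 3, 1, 9, 4]
rank  pair      lcp
   1  s[7:],s[6:]  0  ''
   2  s[6:],s[5:]  1  'c'
   3  s[5:],s[0:]  1  'c'
   4  s[0:],s[2:]  0  ''
   5  s[2:],s[8:]  1  'd'
   6  s[8:],s[3:]  1  'd'
   7  s[3:],s[1:]  0  ''
   8  s[1:],s[9:]  0  ''
   9  s[9:],s[4:]  0  ''

n(n+1)/2 = 10·11/2 = 55
Σ LCP = 0 + 0 + 1 + 1 + 0 + 1 + 1 + 0 + 0 + 0 = 4
distinct = 55 − 4 = 51

51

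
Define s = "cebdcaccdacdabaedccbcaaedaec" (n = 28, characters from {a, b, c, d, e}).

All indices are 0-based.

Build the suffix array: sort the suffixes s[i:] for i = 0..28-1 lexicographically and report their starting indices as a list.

rank | idx | suffix
   0 |  21 | aaedaec
   1 |  12 | abaedccbcaaedaec
   2 |   5 | accdacdabaedccbcaaedaec
   3 |   9 | acdabaedccbcaaedaec
   4 |  25 | aec
   5 |  22 | aedaec
   6 |  14 | aedccbcaaedaec
   7 |  13 | baedccbcaaedaec
   8 |  19 | bcaaedaec
   9 |   2 | bdcaccdacdabaedccbcaaedaec
  10 |  27 | c
  11 |  20 | caaedaec
  12 |   4 | caccdacdabaedccbcaaedaec
  13 |  18 | cbcaaedaec
  14 |  17 | ccbcaaedaec
  15 |   6 | ccdacdabaedccbcaaedaec
  16 |  10 | cdabaedccbcaaedaec
  17 |   7 | cdacdabaedccbcaaedaec
  18 |   0 | cebdcaccdacdabaedccbcaaedaec
  19 |  11 | dabaedccbcaaedaec
  20 |   8 | dacdabaedccbcaaedaec
  21 |  24 | daec
  22 |   3 | dcaccdacdabaedccbcaaedaec
  23 |  16 | dccbcaaedaec
  24 |   1 | ebdcaccdacdabaedccbcaaedaec
  25 |  26 | ec
  26 |  23 | edaec
  27 |  15 | edccbcaaedaec

[21, 12, 5, 9, 25, 22, 14, 13, 19, 2, 27, 20, 4, 18, 17, 6, 10, 7, 0, 11, 8, 24, 3, 16, 1, 26, 23, 15]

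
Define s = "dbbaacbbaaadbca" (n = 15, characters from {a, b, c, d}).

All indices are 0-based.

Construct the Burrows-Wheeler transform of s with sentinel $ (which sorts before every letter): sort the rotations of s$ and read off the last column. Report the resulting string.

acbbaaabbcddba$a

rank  rotation          last
    0  $dbbaacbbaaadbca  a
    1  a$dbbaacbbaaadbc  c
    2  aaadbca$dbbaacbb  b
    3  aacbbaaadbca$dbb  b
    4  aadbca$dbbaacbba  a
    5  acbbaaadbca$dbba  a
    6  adbca$dbbaacbbaa  a
    7  baaadbca$dbbaacb  b
    8  baacbbaaadbca$db  b
    9  bbaaadbca$dbbaac  c
   10  bbaacbbaaadbca$d  d
   11  bca$dbbaacbbaaad  d
   12  ca$dbbaacbbaaadb  b
   13  cbbaaadbca$dbbaa  a
   14  dbbaacbbaaadbca$  $
   15  dbca$dbbaacbbaaa  a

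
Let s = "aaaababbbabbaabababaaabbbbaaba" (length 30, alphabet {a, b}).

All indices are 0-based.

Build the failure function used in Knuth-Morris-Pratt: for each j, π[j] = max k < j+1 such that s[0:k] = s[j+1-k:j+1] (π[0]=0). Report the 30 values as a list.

π[0] = 0
j=1 s[j]='a': π[1]=1 (border 'a')
j=2 s[j]='a': π[2]=2 (border 'aa')
j=3 s[j]='a': π[3]=3 (border 'aaa')
j=4 s[j]='b': k: 3→2→1→0; π[4]=0 (border '')
j=5 s[j]='a': π[5]=1 (border 'a')
j=6 s[j]='b': k: 1→0; π[6]=0 (border '')
j=7 s[j]='b': π[7]=0 (border '')
j=8 s[j]='b': π[8]=0 (border '')
j=9 s[j]='a': π[9]=1 (border 'a')
j=10 s[j]='b': k: 1→0; π[10]=0 (border '')
j=11 s[j]='b': π[11]=0 (border '')
j=12 s[j]='a': π[12]=1 (border 'a')
j=13 s[j]='a': π[13]=2 (border 'aa')
j=14 s[j]='b': k: 2→1→0; π[14]=0 (border '')
j=15 s[j]='a': π[15]=1 (border 'a')
j=16 s[j]='b': k: 1→0; π[16]=0 (border '')
j=17 s[j]='a': π[17]=1 (border 'a')
j=18 s[j]='b': k: 1→0; π[18]=0 (border '')
j=19 s[j]='a': π[19]=1 (border 'a')
j=20 s[j]='a': π[20]=2 (border 'aa')
j=21 s[j]='a': π[21]=3 (border 'aaa')
j=22 s[j]='b': k: 3→2→1→0; π[22]=0 (border '')
j=23 s[j]='b': π[23]=0 (border '')
j=24 s[j]='b': π[24]=0 (border '')
j=25 s[j]='b': π[25]=0 (border '')
j=26 s[j]='a': π[26]=1 (border 'a')
j=27 s[j]='a': π[27]=2 (border 'aa')
j=28 s[j]='b': k: 2→1→0; π[28]=0 (border '')
j=29 s[j]='a': π[29]=1 (border 'a')

[0, 1, 2, 3, 0, 1, 0, 0, 0, 1, 0, 0, 1, 2, 0, 1, 0, 1, 0, 1, 2, 3, 0, 0, 0, 0, 1, 2, 0, 1]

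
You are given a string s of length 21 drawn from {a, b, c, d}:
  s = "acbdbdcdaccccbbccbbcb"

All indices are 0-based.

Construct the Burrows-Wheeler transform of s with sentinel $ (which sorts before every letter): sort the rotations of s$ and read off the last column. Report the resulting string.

rank  rotation                last
    0  $acbdbdcdaccccbbccbbcb  b
    1  acbdbdcdaccccbbccbbcb$  $
    2  accccbbccbbcb$acbdbdcd  d
    3  b$acbdbdcdaccccbbccbbc  c
    4  bbcb$acbdbdcdaccccbbcc  c
    5  bbccbbcb$acbdbdcdacccc  c
    6  bcb$acbdbdcdaccccbbccb  b
    7  bccbbcb$acbdbdcdaccccb  b
    8  bdbdcdaccccbbccbbcb$ac  c
    9  bdcdaccccbbccbbcb$acbd  d
   10  cb$acbdbdcdaccccbbccbb  b
   11  cbbcb$acbdbdcdaccccbbc  c
   12  cbbccbbcb$acbdbdcdaccc  c
   13  cbdbdcdaccccbbccbbcb$a  a
   14  ccbbcb$acbdbdcdaccccbb  b
   15  ccbbccbbcb$acbdbdcdacc  c
   16  cccbbccbbcb$acbdbdcdac  c
   17  ccccbbccbbcb$acbdbdcda  a
   18  cdaccccbbccbbcb$acbdbd  d
   19  daccccbbccbbcb$acbdbdc  c
   20  dbdcdaccccbbccbbcb$acb  b
   21  dcdaccccbbccbbcb$acbdb  b

b$dcccbbcdbccabccadcbb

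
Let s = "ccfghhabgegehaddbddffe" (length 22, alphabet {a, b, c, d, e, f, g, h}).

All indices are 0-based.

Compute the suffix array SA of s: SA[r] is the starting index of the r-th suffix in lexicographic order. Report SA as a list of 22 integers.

[6, 13, 16, 7, 0, 1, 15, 14, 17, 18, 21, 9, 11, 20, 19, 2, 8, 10, 3, 5, 12, 4]

sorted suffixes:
  #0 SA[0]=6  'abgegehaddbddffe'
  #1 SA[1]=13  'addbddffe'
  #2 SA[2]=16  'bddffe'
  #3 SA[3]=7  'bgegehaddbddffe'
  #4 SA[4]=0  'ccfghhabgegehaddbddffe'
  #5 SA[5]=1  'cfghhabgegehaddbddffe'
  #6 SA[6]=15  'dbddffe'
  #7 SA[7]=14  'ddbddffe'
  #8 SA[8]=17  'ddffe'
  #9 SA[9]=18  'dffe'
  #10 SA[10]=21  'e'
  #11 SA[11]=9  'egehaddbddffe'
  #12 SA[12]=11  'ehaddbddffe'
  #13 SA[13]=20  'fe'
  #14 SA[14]=19  'ffe'
  #15 SA[15]=2  'fghhabgegehaddbddffe'
  #16 SA[16]=8  'gegehaddbddffe'
  #17 SA[17]=10  'gehaddbddffe'
  #18 SA[18]=3  'ghhabgegehaddbddffe'
  #19 SA[19]=5  'habgegehaddbddffe'
  #20 SA[20]=12  'haddbddffe'
  #21 SA[21]=4  'hhabgegehaddbddffe'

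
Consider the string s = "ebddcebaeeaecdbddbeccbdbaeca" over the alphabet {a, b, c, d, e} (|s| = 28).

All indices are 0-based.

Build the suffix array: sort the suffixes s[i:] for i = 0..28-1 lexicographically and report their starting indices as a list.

[27, 24, 10, 7, 23, 6, 21, 14, 1, 17, 26, 20, 19, 12, 4, 22, 13, 16, 3, 15, 2, 9, 5, 0, 25, 18, 11, 8]

rank→(start, suffix):
  0 → (27, 'a')
  1 → (24, 'aeca')
  2 → (10, 'aecdbddbeccbdbaeca')
  3 → (7, 'aeeaecdbddbeccbdbaeca')
  4 → (23, 'baeca')
  5 → (6, 'baeeaecdbddbeccbdbaeca')
  6 → (21, 'bdbaeca')
  7 → (14, 'bddbeccbdbaeca')
  8 → (1, 'bddcebaeeaecdbddbeccbdbaeca')
  9 → (17, 'beccbdbaeca')
  10 → (26, 'ca')
  11 → (20, 'cbdbaeca')
  12 → (19, 'ccbdbaeca')
  13 → (12, 'cdbddbeccbdbaeca')
  14 → (4, 'cebaeeaecdbddbeccbdbaeca')
  15 → (22, 'dbaeca')
  16 → (13, 'dbddbeccbdbaeca')
  17 → (16, 'dbeccbdbaeca')
  18 → (3, 'dcebaeeaecdbddbeccbdbaeca')
  19 → (15, 'ddbeccbdbaeca')
  20 → (2, 'ddcebaeeaecdbddbeccbdbaeca')
  21 → (9, 'eaecdbddbeccbdbaeca')
  22 → (5, 'ebaeeaecdbddbeccbdbaeca')
  23 → (0, 'ebddcebaeeaecdbddbeccbdbaeca')
  24 → (25, 'eca')
  25 → (18, 'eccbdbaeca')
  26 → (11, 'ecdbddbeccbdbaeca')
  27 → (8, 'eeaecdbddbeccbdbaeca')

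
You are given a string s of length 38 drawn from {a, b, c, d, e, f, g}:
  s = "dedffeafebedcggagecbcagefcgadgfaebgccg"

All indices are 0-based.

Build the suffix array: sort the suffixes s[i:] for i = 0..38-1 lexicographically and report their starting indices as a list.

rank→(start, suffix):
  0 → (27, 'adgfaebgccg')
  1 → (31, 'aebgccg')
  2 → (6, 'afebedcggagecbcagefcgadgfaebgccg')
  3 → (15, 'agecbcagefcgadgfaebgccg')
  4 → (21, 'agefcgadgfaebgccg')
  5 → (19, 'bcagefcgadgfaebgccg')
  6 → (9, 'bedcggagecbcagefcgadgfaebgccg')
  7 → (33, 'bgccg')
  8 → (20, 'cagefcgadgfaebgccg')
  9 → (18, 'cbcagefcgadgfaebgccg')
  10 → (35, 'ccg')
  11 → (36, 'cg')
  12 → (25, 'cgadgfaebgccg')
  13 → (12, 'cggagecbcagefcgadgfaebgccg')
  14 → (11, 'dcggagecbcagefcgadgfaebgccg')
  15 → (0, 'dedffeafebedcggagecbcagefcgadgfaebgccg')
  16 → (2, 'dffeafebedcggagecbcagefcgadgfaebgccg')
  17 → (28, 'dgfaebgccg')
  18 → (5, 'eafebedcggagecbcagefcgadgfaebgccg')
  19 → (8, 'ebedcggagecbcagefcgadgfaebgccg')
  20 → (32, 'ebgccg')
  21 → (17, 'ecbcagefcgadgfaebgccg')
  22 → (10, 'edcggagecbcagefcgadgfaebgccg')
  23 → (1, 'edffeafebedcggagecbcagefcgadgfaebgccg')
  24 → (23, 'efcgadgfaebgccg')
  25 → (30, 'faebgccg')
  26 → (24, 'fcgadgfaebgccg')
  27 → (4, 'feafebedcggagecbcagefcgadgfaebgccg')
  28 → (7, 'febedcggagecbcagefcgadgfaebgccg')
  29 → (3, 'ffeafebedcggagecbcagefcgadgfaebgccg')
  30 → (37, 'g')
  31 → (26, 'gadgfaebgccg')
  32 → (14, 'gagecbcagefcgadgfaebgccg')
  33 → (34, 'gccg')
  34 → (16, 'gecbcagefcgadgfaebgccg')
  35 → (22, 'gefcgadgfaebgccg')
  36 → (29, 'gfaebgccg')
  37 → (13, 'ggagecbcagefcgadgfaebgccg')

[27, 31, 6, 15, 21, 19, 9, 33, 20, 18, 35, 36, 25, 12, 11, 0, 2, 28, 5, 8, 32, 17, 10, 1, 23, 30, 24, 4, 7, 3, 37, 26, 14, 34, 16, 22, 29, 13]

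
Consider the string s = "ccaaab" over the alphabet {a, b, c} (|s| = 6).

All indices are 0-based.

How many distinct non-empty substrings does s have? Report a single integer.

17

rank | idx | suffix
   0 |   2 | aaab
   1 |   3 | aab
   2 |   4 | ab
   3 |   5 | b
   4 |   1 | caaab
   5 |   0 | ccaaab

SA = [2, 3, 4, 5, 1, 0]
i: (SA[i-1],SA[i]) lcp shared
  1: (2,3) 2 'aa'
  2: (3,4) 1 'a'
  3: (4,5) 0 ''
  4: (5,1) 0 ''
  5: (1,0) 1 'c'

n(n+1)/2 = 6·7/2 = 21
Σ LCP = 0 + 2 + 1 + 0 + 0 + 1 = 4
distinct = 21 − 4 = 17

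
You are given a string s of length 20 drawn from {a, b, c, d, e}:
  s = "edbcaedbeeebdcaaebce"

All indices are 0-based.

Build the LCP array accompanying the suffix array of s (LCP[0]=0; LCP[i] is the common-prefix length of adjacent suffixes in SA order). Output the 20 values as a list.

rank→(start, suffix):
  0 → (14, 'aaebce')
  1 → (15, 'aebce')
  2 → (4, 'aedbeeebdcaaebce')
  3 → (2, 'bcaedbeeebdcaaebce')
  4 → (17, 'bce')
  5 → (11, 'bdcaaebce')
  6 → (7, 'beeebdcaaebce')
  7 → (13, 'caaebce')
  8 → (3, 'caedbeeebdcaaebce')
  9 → (18, 'ce')
  10 → (1, 'dbcaedbeeebdcaaebce')
  11 → (6, 'dbeeebdcaaebce')
  12 → (12, 'dcaaebce')
  13 → (19, 'e')
  14 → (16, 'ebce')
  15 → (10, 'ebdcaaebce')
  16 → (0, 'edbcaedbeeebdcaaebce')
  17 → (5, 'edbeeebdcaaebce')
  18 → (9, 'eebdcaaebce')
  19 → (8, 'eeebdcaaebce')

SA = [14, 15, 4, 2, 17, 11, 7, 13, 3, 18, 1, 6, 12, 19, 16, 10, 0, 5, 9, 8]
i: (SA[i-1],SA[i]) lcp shared
  1: (14,15) 1 'a'
  2: (15,4) 2 'ae'
  3: (4,2) 0 ''
  4: (2,17) 2 'bc'
  5: (17,11) 1 'b'
  6: (11,7) 1 'b'
  7: (7,13) 0 ''
  8: (13,3) 2 'ca'
  9: (3,18) 1 'c'
  10: (18,1) 0 ''
  11: (1,6) 2 'db'
  12: (6,12) 1 'd'
  13: (12,19) 0 ''
  14: (19,16) 1 'e'
  15: (16,10) 2 'eb'
  16: (10,0) 1 'e'
  17: (0,5) 3 'edb'
  18: (5,9) 1 'e'
  19: (9,8) 2 'ee'

[0, 1, 2, 0, 2, 1, 1, 0, 2, 1, 0, 2, 1, 0, 1, 2, 1, 3, 1, 2]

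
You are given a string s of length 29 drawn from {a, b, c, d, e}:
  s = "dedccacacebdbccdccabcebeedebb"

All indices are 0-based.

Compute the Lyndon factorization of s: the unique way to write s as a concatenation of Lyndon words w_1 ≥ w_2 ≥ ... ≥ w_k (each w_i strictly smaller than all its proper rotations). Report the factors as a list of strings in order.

emit factor 1: 'de' (i=0, period=2)
emit factor 2: 'd' (i=2, period=1)
emit factor 3: 'c' (i=3, period=1)
emit factor 4: 'c' (i=4, period=1)
emit factor 5: 'acacebdbccdcc' (i=5, period=13)
emit factor 6: 'abcebeedebb' (i=18, period=11)

["de", "d", "c", "c", "acacebdbccdcc", "abcebeedebb"]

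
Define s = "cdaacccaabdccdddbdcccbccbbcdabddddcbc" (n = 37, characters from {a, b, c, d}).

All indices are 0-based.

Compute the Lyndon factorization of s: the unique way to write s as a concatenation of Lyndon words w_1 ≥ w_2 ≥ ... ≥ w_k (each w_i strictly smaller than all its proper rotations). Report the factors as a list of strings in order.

["cd", "aaccc", "aabdccdddbdcccbccbbcdabddddcbc"]

emit factor 1: 'cd' (i=0, period=2)
emit factor 2: 'aaccc' (i=2, period=5)
emit factor 3: 'aabdccdddbdcccbccbbcdabddddcbc' (i=7, period=30)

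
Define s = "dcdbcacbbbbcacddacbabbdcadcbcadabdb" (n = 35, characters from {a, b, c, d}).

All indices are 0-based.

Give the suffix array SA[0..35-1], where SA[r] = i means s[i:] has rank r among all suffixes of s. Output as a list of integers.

[19, 31, 16, 5, 12, 29, 24, 34, 18, 7, 8, 9, 20, 3, 10, 27, 32, 21, 4, 11, 28, 23, 17, 6, 26, 1, 13, 30, 15, 33, 2, 22, 25, 0, 14]

rank | idx | suffix
   0 |  19 | abbdcadcbcadabdb
   1 |  31 | abdb
   2 |  16 | acbabbdcadcbcadabdb
   3 |   5 | acbbbbcacddacbabbdcadcbcadabdb
   4 |  12 | acddacbabbdcadcbcadabdb
   5 |  29 | adabdb
   6 |  24 | adcbcadabdb
   7 |  34 | b
   8 |  18 | babbdcadcbcadabdb
   9 |   7 | bbbbcacddacbabbdcadcbcadabdb
  10 |   8 | bbbcacddacbabbdcadcbcadabdb
  11 |   9 | bbcacddacbabbdcadcbcadabdb
  12 |  20 | bbdcadcbcadabdb
  13 |   3 | bcacbbbbcacddacbabbdcadcbcadabdb
  14 |  10 | bcacddacbabbdcadcbcadabdb
  15 |  27 | bcadabdb
  16 |  32 | bdb
  17 |  21 | bdcadcbcadabdb
  18 |   4 | cacbbbbcacddacbabbdcadcbcadabdb
  19 |  11 | cacddacbabbdcadcbcadabdb
  20 |  28 | cadabdb
  21 |  23 | cadcbcadabdb
  22 |  17 | cbabbdcadcbcadabdb
  23 |   6 | cbbbbcacddacbabbdcadcbcadabdb
  24 |  26 | cbcadabdb
  25 |   1 | cdbcacbbbbcacddacbabbdcadcbcadabdb
  26 |  13 | cddacbabbdcadcbcadabdb
  27 |  30 | dabdb
  28 |  15 | dacbabbdcadcbcadabdb
  29 |  33 | db
  30 |   2 | dbcacbbbbcacddacbabbdcadcbcadabdb
  31 |  22 | dcadcbcadabdb
  32 |  25 | dcbcadabdb
  33 |   0 | dcdbcacbbbbcacddacbabbdcadcbcadabdb
  34 |  14 | ddacbabbdcadcbcadabdb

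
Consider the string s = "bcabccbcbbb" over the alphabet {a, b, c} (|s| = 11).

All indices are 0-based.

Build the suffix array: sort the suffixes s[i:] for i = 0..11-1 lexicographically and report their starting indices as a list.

rank→(start, suffix):
  0 → (2, 'abccbcbbb')
  1 → (10, 'b')
  2 → (9, 'bb')
  3 → (8, 'bbb')
  4 → (0, 'bcabccbcbbb')
  5 → (6, 'bcbbb')
  6 → (3, 'bccbcbbb')
  7 → (1, 'cabccbcbbb')
  8 → (7, 'cbbb')
  9 → (5, 'cbcbbb')
  10 → (4, 'ccbcbbb')

[2, 10, 9, 8, 0, 6, 3, 1, 7, 5, 4]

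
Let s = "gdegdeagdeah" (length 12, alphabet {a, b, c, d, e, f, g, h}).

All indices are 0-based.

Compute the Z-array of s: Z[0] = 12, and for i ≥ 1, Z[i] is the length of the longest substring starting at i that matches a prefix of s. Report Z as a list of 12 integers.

Z[0]=12
i=1: outside box; Z[1]=0
i=2: outside box; Z[2]=0
i=3: outside box; Z[3]=3 extend→box=[3,6)
i=4: min(r-i=2, Z[1]=0)=0; Z[4]=0
i=5: min(r-i=1, Z[2]=0)=0; Z[5]=0
i=6: outside box; Z[6]=0
i=7: outside box; Z[7]=3 extend→box=[7,10)
i=8: min(r-i=2, Z[1]=0)=0; Z[8]=0
i=9: min(r-i=1, Z[2]=0)=0; Z[9]=0
i=10: outside box; Z[10]=0
i=11: outside box; Z[11]=0

[12, 0, 0, 3, 0, 0, 0, 3, 0, 0, 0, 0]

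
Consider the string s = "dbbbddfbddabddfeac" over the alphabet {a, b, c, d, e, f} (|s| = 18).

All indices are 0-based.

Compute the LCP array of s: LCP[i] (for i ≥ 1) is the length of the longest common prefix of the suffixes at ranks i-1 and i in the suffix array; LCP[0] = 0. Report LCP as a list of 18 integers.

[0, 1, 0, 2, 1, 3, 4, 0, 0, 1, 1, 2, 3, 1, 2, 0, 0, 1]

sorted suffixes:
  #0 SA[0]=10  'abddfeac'
  #1 SA[1]=16  'ac'
  #2 SA[2]=1  'bbbddfbddabddfeac'
  #3 SA[3]=2  'bbddfbddabddfeac'
  #4 SA[4]=7  'bddabddfeac'
  #5 SA[5]=3  'bddfbddabddfeac'
  #6 SA[6]=11  'bddfeac'
  #7 SA[7]=17  'c'
  #8 SA[8]=9  'dabddfeac'
  #9 SA[9]=0  'dbbbddfbddabddfeac'
  #10 SA[10]=8  'ddabddfeac'
  #11 SA[11]=4  'ddfbddabddfeac'
  #12 SA[12]=12  'ddfeac'
  #13 SA[13]=5  'dfbddabddfeac'
  #14 SA[14]=13  'dfeac'
  #15 SA[15]=15  'eac'
  #16 SA[16]=6  'fbddabddfeac'
  #17 SA[17]=14  'feac'

SA = [10, 16, 1, 2, 7, 3, 11, 17, 9, 0, 8, 4, 12, 5, 13, 15, 6, 14]
rank  pair      lcp
   1  s[10:],s[16:]  1  'a'
   2  s[16:],s[1:]  0  ''
   3  s[1:],s[2:]  2  'bb'
   4  s[2:],s[7:]  1  'b'
   5  s[7:],s[3:]  3  'bdd'
   6  s[3:],s[11:]  4  'bddf'
   7  s[11:],s[17:]  0  ''
   8  s[17:],s[9:]  0  ''
   9  s[9:],s[0:]  1  'd'
  10  s[0:],s[8:]  1  'd'
  11  s[8:],s[4:]  2  'dd'
  12  s[4:],s[12:]  3  'ddf'
  13  s[12:],s[5:]  1  'd'
  14  s[5:],s[13:]  2  'df'
  15  s[13:],s[15:]  0  ''
  16  s[15:],s[6:]  0  ''
  17  s[6:],s[14:]  1  'f'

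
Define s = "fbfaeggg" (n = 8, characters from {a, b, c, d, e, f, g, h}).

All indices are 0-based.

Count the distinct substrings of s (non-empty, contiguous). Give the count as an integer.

32

rank→(start, suffix):
  0 → (3, 'aeggg')
  1 → (1, 'bfaeggg')
  2 → (4, 'eggg')
  3 → (2, 'faeggg')
  4 → (0, 'fbfaeggg')
  5 → (7, 'g')
  6 → (6, 'gg')
  7 → (5, 'ggg')

SA = [3, 1, 4, 2, 0, 7, 6, 5]
i: (SA[i-1],SA[i]) lcp shared
  1: (3,1) 0 ''
  2: (1,4) 0 ''
  3: (4,2) 0 ''
  4: (2,0) 1 'f'
  5: (0,7) 0 ''
  6: (7,6) 1 'g'
  7: (6,5) 2 'gg'

n(n+1)/2 = 8·9/2 = 36
Σ LCP = 0 + 0 + 0 + 0 + 1 + 0 + 1 + 2 = 4
distinct = 36 − 4 = 32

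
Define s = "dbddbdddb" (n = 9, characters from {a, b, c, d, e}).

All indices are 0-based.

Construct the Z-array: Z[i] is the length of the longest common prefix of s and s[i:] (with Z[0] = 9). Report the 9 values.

[9, 0, 1, 4, 0, 1, 1, 2, 0]

Z[0]=9
i=1: fresh scan; Z[1]=0
i=2: fresh scan; Z[2]=1 scan→box=[2,3)
i=3: fresh scan; Z[3]=4 scan→box=[3,7)
i=4: min(r-i=3, Z[1]=0)=0; Z[4]=0
i=5: min(r-i=2, Z[2]=1)=1; Z[5]=1
i=6: min(r-i=1, Z[3]=4)=1; Z[6]=1
i=7: fresh scan; Z[7]=2 scan→box=[7,9)
i=8: min(r-i=1, Z[1]=0)=0; Z[8]=0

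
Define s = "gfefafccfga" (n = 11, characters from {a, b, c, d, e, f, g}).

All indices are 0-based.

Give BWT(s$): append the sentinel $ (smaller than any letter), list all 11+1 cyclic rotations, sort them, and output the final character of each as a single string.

rank  rotation      last
    0  $gfefafccfga  a
    1  a$gfefafccfg  g
    2  afccfga$gfef  f
    3  ccfga$gfefaf  f
    4  cfga$gfefafc  c
    5  efafccfga$gf  f
    6  fafccfga$gfe  e
    7  fccfga$gfefa  a
    8  fefafccfga$g  g
    9  fga$gfefafcc  c
   10  ga$gfefafccf  f
   11  gfefafccfga$  $

agffcfeagcf$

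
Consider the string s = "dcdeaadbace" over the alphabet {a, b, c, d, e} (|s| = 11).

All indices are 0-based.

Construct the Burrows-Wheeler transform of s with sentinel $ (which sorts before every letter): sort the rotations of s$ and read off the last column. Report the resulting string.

rank  rotation      last
    0  $dcdeaadbace  e
    1  aadbace$dcde  e
    2  ace$dcdeaadb  b
    3  adbace$dcdea  a
    4  bace$dcdeaad  d
    5  cdeaadbace$d  d
    6  ce$dcdeaadba  a
    7  dbace$dcdeaa  a
    8  dcdeaadbace$  $
    9  deaadbace$dc  c
   10  e$dcdeaadbac  c
   11  eaadbace$dcd  d

eebaddaa$ccd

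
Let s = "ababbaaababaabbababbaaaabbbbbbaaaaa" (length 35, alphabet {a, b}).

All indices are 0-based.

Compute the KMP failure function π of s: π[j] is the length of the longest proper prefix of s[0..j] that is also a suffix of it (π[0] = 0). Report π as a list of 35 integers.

[0, 0, 1, 2, 0, 1, 1, 1, 2, 3, 4, 3, 1, 2, 0, 1, 2, 3, 4, 5, 6, 7, 8, 1, 2, 0, 0, 0, 0, 0, 1, 1, 1, 1, 1]

π[0] = 0
j=1 s[j]='b': π[1]=0 (border '')
j=2 s[j]='a': π[2]=1 (border 'a')
j=3 s[j]='b': π[3]=2 (border 'ab')
j=4 s[j]='b': k: 2→0; π[4]=0 (border '')
j=5 s[j]='a': π[5]=1 (border 'a')
j=6 s[j]='a': k: 1→0; π[6]=1 (border 'a')
j=7 s[j]='a': k: 1→0; π[7]=1 (border 'a')
j=8 s[j]='b': π[8]=2 (border 'ab')
j=9 s[j]='a': π[9]=3 (border 'aba')
j=10 s[j]='b': π[10]=4 (border 'abab')
j=11 s[j]='a': k: 4→2; π[11]=3 (border 'aba')
j=12 s[j]='a': k: 3→1→0; π[12]=1 (border 'a')
j=13 s[j]='b': π[13]=2 (border 'ab')
j=14 s[j]='b': k: 2→0; π[14]=0 (border '')
j=15 s[j]='a': π[15]=1 (border 'a')
j=16 s[j]='b': π[16]=2 (border 'ab')
j=17 s[j]='a': π[17]=3 (border 'aba')
j=18 s[j]='b': π[18]=4 (border 'abab')
j=19 s[j]='b': π[19]=5 (border 'ababb')
j=20 s[j]='a': π[20]=6 (border 'ababba')
j=21 s[j]='a': π[21]=7 (border 'ababbaa')
j=22 s[j]='a': π[22]=8 (border 'ababbaaa')
j=23 s[j]='a': k: 8→1→0; π[23]=1 (border 'a')
j=24 s[j]='b': π[24]=2 (border 'ab')
j=25 s[j]='b': k: 2→0; π[25]=0 (border '')
j=26 s[j]='b': π[26]=0 (border '')
j=27 s[j]='b': π[27]=0 (border '')
j=28 s[j]='b': π[28]=0 (border '')
j=29 s[j]='b': π[29]=0 (border '')
j=30 s[j]='a': π[30]=1 (border 'a')
j=31 s[j]='a': k: 1→0; π[31]=1 (border 'a')
j=32 s[j]='a': k: 1→0; π[32]=1 (border 'a')
j=33 s[j]='a': k: 1→0; π[33]=1 (border 'a')
j=34 s[j]='a': k: 1→0; π[34]=1 (border 'a')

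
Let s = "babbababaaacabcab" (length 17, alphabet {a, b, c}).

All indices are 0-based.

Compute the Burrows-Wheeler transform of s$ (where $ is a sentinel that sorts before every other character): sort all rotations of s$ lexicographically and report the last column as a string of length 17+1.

bbacbbbcaaaab$aaba

rank  rotation            last
    0  $babbababaaacabcab  b
    1  aaacabcab$babbabab  b
    2  aacabcab$babbababa  a
    3  ab$babbababaaacabc  c
    4  abaaacabcab$babbab  b
    5  ababaaacabcab$babb  b
    6  abbababaaacabcab$b  b
    7  abcab$babbababaaac  c
    8  acabcab$babbababaa  a
    9  b$babbababaaacabca  a
   10  baaacabcab$babbaba  a
   11  babaaacabcab$babba  a
   12  bababaaacabcab$bab  b
   13  babbababaaacabcab$  $
   14  bbababaaacabcab$ba  a
   15  bcab$babbababaaaca  a
   16  cab$babbababaaacab  b
   17  cabcab$babbababaaa  a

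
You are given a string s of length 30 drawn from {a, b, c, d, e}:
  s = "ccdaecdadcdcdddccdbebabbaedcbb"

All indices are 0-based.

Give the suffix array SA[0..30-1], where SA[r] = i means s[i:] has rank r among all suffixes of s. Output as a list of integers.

[21, 7, 3, 24, 29, 20, 23, 28, 22, 18, 27, 0, 15, 5, 1, 16, 9, 11, 6, 2, 17, 26, 14, 8, 10, 13, 12, 19, 4, 25]

rank→(start, suffix):
  0 → (21, 'abbaedcbb')
  1 → (7, 'adcdcdddccdbebabbaedcbb')
  2 → (3, 'aecdadcdcdddccdbebabbaedcbb')
  3 → (24, 'aedcbb')
  4 → (29, 'b')
  5 → (20, 'babbaedcbb')
  6 → (23, 'baedcbb')
  7 → (28, 'bb')
  8 → (22, 'bbaedcbb')
  9 → (18, 'bebabbaedcbb')
  10 → (27, 'cbb')
  11 → (0, 'ccdaecdadcdcdddccdbebabbaedcbb')
  12 → (15, 'ccdbebabbaedcbb')
  13 → (5, 'cdadcdcdddccdbebabbaedcbb')
  14 → (1, 'cdaecdadcdcdddccdbebabbaedcbb')
  15 → (16, 'cdbebabbaedcbb')
  16 → (9, 'cdcdddccdbebabbaedcbb')
  17 → (11, 'cdddccdbebabbaedcbb')
  18 → (6, 'dadcdcdddccdbebabbaedcbb')
  19 → (2, 'daecdadcdcdddccdbebabbaedcbb')
  20 → (17, 'dbebabbaedcbb')
  21 → (26, 'dcbb')
  22 → (14, 'dccdbebabbaedcbb')
  23 → (8, 'dcdcdddccdbebabbaedcbb')
  24 → (10, 'dcdddccdbebabbaedcbb')
  25 → (13, 'ddccdbebabbaedcbb')
  26 → (12, 'dddccdbebabbaedcbb')
  27 → (19, 'ebabbaedcbb')
  28 → (4, 'ecdadcdcdddccdbebabbaedcbb')
  29 → (25, 'edcbb')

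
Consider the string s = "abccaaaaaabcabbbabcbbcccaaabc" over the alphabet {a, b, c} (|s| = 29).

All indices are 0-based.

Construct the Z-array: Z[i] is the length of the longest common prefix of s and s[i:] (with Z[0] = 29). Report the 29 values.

Z[0]=29
i=1: fresh scan; Z[1]=0
i=2: fresh scan; Z[2]=0
i=3: fresh scan; Z[3]=0
i=4: fresh scan; Z[4]=1 grow→box=[4,5)
i=5: fresh scan; Z[5]=1 grow→box=[5,6)
i=6: fresh scan; Z[6]=1 grow→box=[6,7)
i=7: fresh scan; Z[7]=1 grow→box=[7,8)
i=8: fresh scan; Z[8]=1 grow→box=[8,9)
i=9: fresh scan; Z[9]=3 grow→box=[9,12)
i=10: min(r-i=2, Z[1]=0)=0; Z[10]=0
i=11: min(r-i=1, Z[2]=0)=0; Z[11]=0
i=12: fresh scan; Z[12]=2 grow→box=[12,14)
i=13: min(r-i=1, Z[1]=0)=0; Z[13]=0
i=14: fresh scan; Z[14]=0
i=15: fresh scan; Z[15]=0
i=16: fresh scan; Z[16]=3 grow→box=[16,19)
i=17: min(r-i=2, Z[1]=0)=0; Z[17]=0
i=18: min(r-i=1, Z[2]=0)=0; Z[18]=0
i=19: fresh scan; Z[19]=0
i=20: fresh scan; Z[20]=0
i=21: fresh scan; Z[21]=0
i=22: fresh scan; Z[22]=0
i=23: fresh scan; Z[23]=0
i=24: fresh scan; Z[24]=1 grow→box=[24,25)
i=25: fresh scan; Z[25]=1 grow→box=[25,26)
i=26: fresh scan; Z[26]=3 grow→box=[26,29)
i=27: min(r-i=2, Z[1]=0)=0; Z[27]=0
i=28: min(r-i=1, Z[2]=0)=0; Z[28]=0

[29, 0, 0, 0, 1, 1, 1, 1, 1, 3, 0, 0, 2, 0, 0, 0, 3, 0, 0, 0, 0, 0, 0, 0, 1, 1, 3, 0, 0]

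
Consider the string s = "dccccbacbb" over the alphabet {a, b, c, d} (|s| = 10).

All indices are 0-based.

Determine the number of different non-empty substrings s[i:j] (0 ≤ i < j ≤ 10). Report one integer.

rank | idx | suffix
   0 |   6 | acbb
   1 |   9 | b
   2 |   5 | bacbb
   3 |   8 | bb
   4 |   4 | cbacbb
   5 |   7 | cbb
   6 |   3 | ccbacbb
   7 |   2 | cccbacbb
   8 |   1 | ccccbacbb
   9 |   0 | dccccbacbb

SA = [6, 9, 5, 8, 4, 7, 3, 2, 1, 0]
rank  pair      lcp
   1  s[6:],s[9:]  0  ''
   2  s[9:],s[5:]  1  'b'
   3  s[5:],s[8:]  1  'b'
   4  s[8:],s[4:]  0  ''
   5  s[4:],s[7:]  2  'cb'
   6  s[7:],s[3:]  1  'c'
   7  s[3:],s[2:]  2  'cc'
   8  s[2:],s[1:]  3  'ccc'
   9  s[1:],s[0:]  0  ''

n(n+1)/2 = 10·11/2 = 55
Σ LCP = 0 + 0 + 1 + 1 + 0 + 2 + 1 + 2 + 3 + 0 = 10
distinct = 55 − 10 = 45

45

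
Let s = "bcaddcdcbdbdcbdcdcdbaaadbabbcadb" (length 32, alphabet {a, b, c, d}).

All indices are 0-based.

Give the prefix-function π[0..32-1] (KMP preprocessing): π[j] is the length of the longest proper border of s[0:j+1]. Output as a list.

[0, 0, 0, 0, 0, 0, 0, 0, 1, 0, 1, 0, 0, 1, 0, 0, 0, 0, 0, 1, 0, 0, 0, 0, 1, 0, 1, 1, 2, 3, 4, 1]

π[0] = 0
j=1 s[j]='c': π[1]=0 (border '')
j=2 s[j]='a': π[2]=0 (border '')
j=3 s[j]='d': π[3]=0 (border '')
j=4 s[j]='d': π[4]=0 (border '')
j=5 s[j]='c': π[5]=0 (border '')
j=6 s[j]='d': π[6]=0 (border '')
j=7 s[j]='c': π[7]=0 (border '')
j=8 s[j]='b': π[8]=1 (border 'b')
j=9 s[j]='d': k: 1→0; π[9]=0 (border '')
j=10 s[j]='b': π[10]=1 (border 'b')
j=11 s[j]='d': k: 1→0; π[11]=0 (border '')
j=12 s[j]='c': π[12]=0 (border '')
j=13 s[j]='b': π[13]=1 (border 'b')
j=14 s[j]='d': k: 1→0; π[14]=0 (border '')
j=15 s[j]='c': π[15]=0 (border '')
j=16 s[j]='d': π[16]=0 (border '')
j=17 s[j]='c': π[17]=0 (border '')
j=18 s[j]='d': π[18]=0 (border '')
j=19 s[j]='b': π[19]=1 (border 'b')
j=20 s[j]='a': k: 1→0; π[20]=0 (border '')
j=21 s[j]='a': π[21]=0 (border '')
j=22 s[j]='a': π[22]=0 (border '')
j=23 s[j]='d': π[23]=0 (border '')
j=24 s[j]='b': π[24]=1 (border 'b')
j=25 s[j]='a': k: 1→0; π[25]=0 (border '')
j=26 s[j]='b': π[26]=1 (border 'b')
j=27 s[j]='b': k: 1→0; π[27]=1 (border 'b')
j=28 s[j]='c': π[28]=2 (border 'bc')
j=29 s[j]='a': π[29]=3 (border 'bca')
j=30 s[j]='d': π[30]=4 (border 'bcad')
j=31 s[j]='b': k: 4→0; π[31]=1 (border 'b')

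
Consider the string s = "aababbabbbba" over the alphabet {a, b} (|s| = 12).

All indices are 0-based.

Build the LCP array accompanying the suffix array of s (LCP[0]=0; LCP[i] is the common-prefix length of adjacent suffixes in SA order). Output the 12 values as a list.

sorted suffixes:
  #0 SA[0]=11  'a'
  #1 SA[1]=0  'aababbabbbba'
  #2 SA[2]=1  'ababbabbbba'
  #3 SA[3]=3  'abbabbbba'
  #4 SA[4]=6  'abbbba'
  #5 SA[5]=10  'ba'
  #6 SA[6]=2  'babbabbbba'
  #7 SA[7]=5  'babbbba'
  #8 SA[8]=9  'bba'
  #9 SA[9]=4  'bbabbbba'
  #10 SA[10]=8  'bbba'
  #11 SA[11]=7  'bbbba'

SA = [11, 0, 1, 3, 6, 10, 2, 5, 9, 4, 8, 7]
[i] adj suffixes → lcp
  [1] 11/0 → 1 ('a')
  [2] 0/1 → 1 ('a')
  [3] 1/3 → 2 ('ab')
  [4] 3/6 → 3 ('abb')
  [5] 6/10 → 0 ('')
  [6] 10/2 → 2 ('ba')
  [7] 2/5 → 4 ('babb')
  [8] 5/9 → 1 ('b')
  [9] 9/4 → 3 ('bba')
  [10] 4/8 → 2 ('bb')
  [11] 8/7 → 3 ('bbb')

[0, 1, 1, 2, 3, 0, 2, 4, 1, 3, 2, 3]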